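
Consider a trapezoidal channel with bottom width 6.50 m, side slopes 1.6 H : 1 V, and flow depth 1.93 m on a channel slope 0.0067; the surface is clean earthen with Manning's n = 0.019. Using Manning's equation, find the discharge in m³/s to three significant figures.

A = (b + z·y)·y = (6.50 + 1.6×1.93)×1.93 = 18.50 m²
P = b + 2y√(1+z²) = 6.50 + 2×1.93×√(1+1.6²) = 13.78 m
R = A/P = 18.50/13.78 = 1.343 m
Q = (1/n)·A·R^(2/3)·S^(1/2) = (1/0.019) × 18.50 × 1.343^(2/3) × 0.0067^(1/2) = 97.02 m³/s

97.0 m³/s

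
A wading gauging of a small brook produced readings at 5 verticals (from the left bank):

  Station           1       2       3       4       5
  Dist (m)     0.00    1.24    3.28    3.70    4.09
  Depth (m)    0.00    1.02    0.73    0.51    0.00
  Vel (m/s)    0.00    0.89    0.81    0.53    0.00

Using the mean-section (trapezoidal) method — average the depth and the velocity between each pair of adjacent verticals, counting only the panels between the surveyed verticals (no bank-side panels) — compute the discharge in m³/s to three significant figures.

2.00 m³/s

Panel 1-2: Δb = 1.24 m, d̄ = (0.00+1.02)/2 = 0.51, v̄ = (0.00+0.89)/2 = 0.445 → q = 1.24×0.51×0.445 = 0.2814 m³/s
Panel 2-3: Δb = 2.04 m, d̄ = (1.02+0.73)/2 = 0.875, v̄ = (0.89+0.81)/2 = 0.85 → q = 2.04×0.875×0.85 = 1.517 m³/s
Panel 3-4: Δb = 0.42 m, d̄ = (0.73+0.51)/2 = 0.62, v̄ = (0.81+0.53)/2 = 0.67 → q = 0.42×0.62×0.67 = 0.1745 m³/s
Panel 4-5: Δb = 0.39 m, d̄ = (0.51+0.00)/2 = 0.255, v̄ = (0.53+0.00)/2 = 0.265 → q = 0.39×0.255×0.265 = 0.02635 m³/s
Q = Σ q = 1.999 m³/s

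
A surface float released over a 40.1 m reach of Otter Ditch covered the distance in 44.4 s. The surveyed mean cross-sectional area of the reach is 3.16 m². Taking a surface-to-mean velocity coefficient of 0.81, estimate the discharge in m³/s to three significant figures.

v_surface = L / t̄ = 40.1 / 44.4 = 0.9032 m/s
v_mean = 0.81 × 0.9032 = 0.7316 m/s
Q = A × v_mean = 3.16 × 0.7316 = 2.312 m³/s

2.31 m³/s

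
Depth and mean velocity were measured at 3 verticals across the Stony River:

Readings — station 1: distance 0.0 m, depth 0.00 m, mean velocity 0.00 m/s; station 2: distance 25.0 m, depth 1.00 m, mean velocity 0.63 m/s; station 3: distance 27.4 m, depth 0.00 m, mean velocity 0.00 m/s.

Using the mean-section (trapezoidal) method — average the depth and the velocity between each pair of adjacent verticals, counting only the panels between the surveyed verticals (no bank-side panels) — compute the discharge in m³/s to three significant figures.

Panel 1-2: Δb = 25 m, d̄ = (0.00+1.00)/2 = 0.5, v̄ = (0.00+0.63)/2 = 0.315 → q = 25×0.5×0.315 = 3.938 m³/s
Panel 2-3: Δb = 2.4 m, d̄ = (1.00+0.00)/2 = 0.5, v̄ = (0.63+0.00)/2 = 0.315 → q = 2.4×0.5×0.315 = 0.3780 m³/s
Q = Σ q = 4.316 m³/s

4.32 m³/s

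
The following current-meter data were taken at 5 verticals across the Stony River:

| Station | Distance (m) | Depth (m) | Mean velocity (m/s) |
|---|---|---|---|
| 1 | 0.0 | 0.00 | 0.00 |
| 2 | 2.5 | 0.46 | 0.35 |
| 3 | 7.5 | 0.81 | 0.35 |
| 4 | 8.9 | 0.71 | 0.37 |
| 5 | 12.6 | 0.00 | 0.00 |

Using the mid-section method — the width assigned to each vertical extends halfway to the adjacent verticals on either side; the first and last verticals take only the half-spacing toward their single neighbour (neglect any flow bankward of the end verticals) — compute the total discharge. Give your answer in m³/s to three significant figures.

w_2 = (7.5 − 0.0)/2 = 3.75 m; q_2 = 0.35 × 0.46 × 3.75 = 0.6038 m³/s
w_3 = (8.9 − 2.5)/2 = 3.2 m; q_3 = 0.35 × 0.81 × 3.2 = 0.9072 m³/s
w_4 = (12.6 − 7.5)/2 = 2.55 m; q_4 = 0.37 × 0.71 × 2.55 = 0.6699 m³/s
Stations 1, 5 contribute zero (depth or velocity is 0).
Q = Σ qᵢ = 2.181 m³/s

2.18 m³/s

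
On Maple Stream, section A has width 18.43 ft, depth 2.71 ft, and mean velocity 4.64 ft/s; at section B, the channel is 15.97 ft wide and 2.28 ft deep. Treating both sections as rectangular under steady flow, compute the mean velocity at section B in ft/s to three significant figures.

6.36 ft/s

Q = A₁V₁ = (18.43×2.71) × 4.64 = 231.7 ft³/s
A₂ = 15.97 × 2.28 = 36.41 ft²
V₂ = Q/A₂ = 231.7/36.41 = 6.365 ft/s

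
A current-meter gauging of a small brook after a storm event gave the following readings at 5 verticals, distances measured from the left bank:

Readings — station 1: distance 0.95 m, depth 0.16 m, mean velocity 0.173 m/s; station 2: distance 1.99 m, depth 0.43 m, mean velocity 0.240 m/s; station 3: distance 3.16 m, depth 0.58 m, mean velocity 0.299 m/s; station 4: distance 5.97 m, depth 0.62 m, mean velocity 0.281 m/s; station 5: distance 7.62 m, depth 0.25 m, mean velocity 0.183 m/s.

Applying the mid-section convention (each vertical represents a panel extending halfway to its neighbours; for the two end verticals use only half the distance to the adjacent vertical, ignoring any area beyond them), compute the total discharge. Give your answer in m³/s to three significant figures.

0.900 m³/s

w_1 = (1.99 − 0.95)/2 = 0.52 m; q_1 = 0.173 × 0.16 × 0.52 = 0.01439 m³/s
w_2 = (3.16 − 0.95)/2 = 1.105 m; q_2 = 0.240 × 0.43 × 1.105 = 0.1140 m³/s
w_3 = (5.97 − 1.99)/2 = 1.99 m; q_3 = 0.299 × 0.58 × 1.99 = 0.3451 m³/s
w_4 = (7.62 − 3.16)/2 = 2.23 m; q_4 = 0.281 × 0.62 × 2.23 = 0.3885 m³/s
w_5 = (7.62 − 5.97)/2 = 0.825 m; q_5 = 0.183 × 0.25 × 0.825 = 0.03774 m³/s
Q = Σ qᵢ = 0.8998 m³/s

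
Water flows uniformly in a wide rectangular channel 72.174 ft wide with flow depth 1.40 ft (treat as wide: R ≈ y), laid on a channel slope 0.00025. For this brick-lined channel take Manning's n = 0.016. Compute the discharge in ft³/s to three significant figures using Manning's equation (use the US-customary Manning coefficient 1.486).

A = b·y = 72.174 × 1.40 = 101.0 ft²
Wide channel: R ≈ y = 1.40 ft
Q = (1.486/n)·A·R^(2/3)·S^(1/2) = (1.486/0.016) × 101.0 × 1.400^(2/3) × 0.00025^(1/2) = 185.7 ft³/s

186 ft³/s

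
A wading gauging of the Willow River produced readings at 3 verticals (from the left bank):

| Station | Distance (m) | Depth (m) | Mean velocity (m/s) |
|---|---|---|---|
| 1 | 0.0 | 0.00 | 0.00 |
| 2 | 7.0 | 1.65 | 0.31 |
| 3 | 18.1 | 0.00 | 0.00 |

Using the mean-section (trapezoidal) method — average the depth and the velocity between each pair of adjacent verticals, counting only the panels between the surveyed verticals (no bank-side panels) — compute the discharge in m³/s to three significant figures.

2.31 m³/s

Panel 1-2: Δb = 7 m, d̄ = (0.00+1.65)/2 = 0.825, v̄ = (0.00+0.31)/2 = 0.155 → q = 7×0.825×0.155 = 0.8951 m³/s
Panel 2-3: Δb = 11.1 m, d̄ = (1.65+0.00)/2 = 0.825, v̄ = (0.31+0.00)/2 = 0.155 → q = 11.1×0.825×0.155 = 1.419 m³/s
Q = Σ q = 2.315 m³/s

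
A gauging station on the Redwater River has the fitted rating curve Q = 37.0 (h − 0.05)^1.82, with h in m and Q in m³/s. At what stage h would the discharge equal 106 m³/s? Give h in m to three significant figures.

1.83 m

h − h₀ = (Q/C)^(1/b) = (106/37.0)^(1/1.82) = 1.783 m
h = 0.05 + 1.783 = 1.833 m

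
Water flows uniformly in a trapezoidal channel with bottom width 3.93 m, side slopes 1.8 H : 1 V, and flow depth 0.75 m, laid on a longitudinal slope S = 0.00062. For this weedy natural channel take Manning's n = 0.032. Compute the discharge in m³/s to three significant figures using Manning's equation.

2.10 m³/s

A = (b + z·y)·y = (3.93 + 1.8×0.75)×0.75 = 3.960 m²
P = b + 2y√(1+z²) = 3.93 + 2×0.75×√(1+1.8²) = 7.019 m
R = A/P = 3.960/7.019 = 0.5642 m
Q = (1/n)·A·R^(2/3)·S^(1/2) = (1/0.032) × 3.960 × 0.5642^(2/3) × 0.00062^(1/2) = 2.104 m³/s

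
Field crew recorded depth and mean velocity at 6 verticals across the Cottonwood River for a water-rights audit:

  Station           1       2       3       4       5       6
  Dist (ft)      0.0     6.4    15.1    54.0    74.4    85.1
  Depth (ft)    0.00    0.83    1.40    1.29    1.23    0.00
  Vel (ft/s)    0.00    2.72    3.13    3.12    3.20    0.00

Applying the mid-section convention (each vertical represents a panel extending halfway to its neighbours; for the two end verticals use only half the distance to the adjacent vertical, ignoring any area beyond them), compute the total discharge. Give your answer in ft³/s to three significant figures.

302 ft³/s

w_2 = (15.1 − 0.0)/2 = 7.55 ft; q_2 = 2.72 × 0.83 × 7.55 = 17.04 ft³/s
w_3 = (54.0 − 6.4)/2 = 23.8 ft; q_3 = 3.13 × 1.40 × 23.8 = 104.3 ft³/s
w_4 = (74.4 − 15.1)/2 = 29.65 ft; q_4 = 3.12 × 1.29 × 29.65 = 119.3 ft³/s
w_5 = (85.1 − 54.0)/2 = 15.55 ft; q_5 = 3.20 × 1.23 × 15.55 = 61.20 ft³/s
Stations 1, 6 contribute zero (depth or velocity is 0).
Q = Σ qᵢ = 301.9 ft³/s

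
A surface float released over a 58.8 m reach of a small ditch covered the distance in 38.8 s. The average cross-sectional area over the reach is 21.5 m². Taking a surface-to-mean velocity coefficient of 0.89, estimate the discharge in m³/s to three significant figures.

v_surface = L / t̄ = 58.8 / 38.8 = 1.515 m/s
v_mean = 0.89 × 1.515 = 1.349 m/s
Q = A × v_mean = 21.5 × 1.349 = 29.00 m³/s

29.0 m³/s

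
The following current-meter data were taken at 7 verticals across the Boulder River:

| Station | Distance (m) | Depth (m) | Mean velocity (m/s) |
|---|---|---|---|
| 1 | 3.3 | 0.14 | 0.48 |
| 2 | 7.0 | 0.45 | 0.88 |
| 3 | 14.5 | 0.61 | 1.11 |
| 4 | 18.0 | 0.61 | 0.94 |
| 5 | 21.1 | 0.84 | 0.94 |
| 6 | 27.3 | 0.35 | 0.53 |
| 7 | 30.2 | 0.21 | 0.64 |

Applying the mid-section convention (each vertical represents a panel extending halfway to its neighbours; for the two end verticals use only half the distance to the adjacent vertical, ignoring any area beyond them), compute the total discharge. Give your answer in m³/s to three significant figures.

12.7 m³/s

w_1 = (7.0 − 3.3)/2 = 1.85 m; q_1 = 0.48 × 0.14 × 1.85 = 0.1243 m³/s
w_2 = (14.5 − 3.3)/2 = 5.6 m; q_2 = 0.88 × 0.45 × 5.6 = 2.218 m³/s
w_3 = (18.0 − 7.0)/2 = 5.5 m; q_3 = 1.11 × 0.61 × 5.5 = 3.724 m³/s
w_4 = (21.1 − 14.5)/2 = 3.3 m; q_4 = 0.94 × 0.61 × 3.3 = 1.892 m³/s
w_5 = (27.3 − 18.0)/2 = 4.65 m; q_5 = 0.94 × 0.84 × 4.65 = 3.672 m³/s
w_6 = (30.2 − 21.1)/2 = 4.55 m; q_6 = 0.53 × 0.35 × 4.55 = 0.8440 m³/s
w_7 = (30.2 − 27.3)/2 = 1.45 m; q_7 = 0.64 × 0.21 × 1.45 = 0.1949 m³/s
Q = Σ qᵢ = 12.67 m³/s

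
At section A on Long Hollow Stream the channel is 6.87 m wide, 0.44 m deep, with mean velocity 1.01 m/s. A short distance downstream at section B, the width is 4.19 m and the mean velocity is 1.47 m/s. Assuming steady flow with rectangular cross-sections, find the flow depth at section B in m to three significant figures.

Q = A₁V₁ = (6.87×0.44) × 1.01 = 3.053 m³/s
d₂ = Q/(b₂ V₂) = 3.053/(4.19×1.47) = 0.4957 m

0.496 m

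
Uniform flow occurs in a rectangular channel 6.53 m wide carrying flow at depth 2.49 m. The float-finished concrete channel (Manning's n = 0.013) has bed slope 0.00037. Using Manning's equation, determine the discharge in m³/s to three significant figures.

30.3 m³/s

A = b·y = 6.53 × 2.49 = 16.26 m²
P = b + 2y = 6.53 + 2×2.49 = 11.51 m
R = A/P = 16.26/11.51 = 1.413 m
Q = (1/n)·A·R^(2/3)·S^(1/2) = (1/0.013) × 16.26 × 1.413^(2/3) × 0.00037^(1/2) = 30.29 m³/s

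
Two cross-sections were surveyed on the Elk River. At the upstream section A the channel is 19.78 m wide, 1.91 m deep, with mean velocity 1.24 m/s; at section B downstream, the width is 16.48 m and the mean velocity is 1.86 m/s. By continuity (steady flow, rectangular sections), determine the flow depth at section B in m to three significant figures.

1.53 m

Q = A₁V₁ = (19.78×1.91) × 1.24 = 46.85 m³/s
d₂ = Q/(b₂ V₂) = 46.85/(16.48×1.86) = 1.528 m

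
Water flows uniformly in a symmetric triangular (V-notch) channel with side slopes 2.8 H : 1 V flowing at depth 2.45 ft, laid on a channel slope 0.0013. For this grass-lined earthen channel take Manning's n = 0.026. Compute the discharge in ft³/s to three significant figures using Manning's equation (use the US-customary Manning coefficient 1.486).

A = z·y² = 2.8×2.45² = 16.81 ft²
P = 2y√(1+z²) = 2×2.45×√(1+2.8²) = 14.57 ft
R = A/P = 16.81/14.57 = 1.154 ft
Q = (1.486/n)·A·R^(2/3)·S^(1/2) = (1.486/0.026) × 16.81 × 1.154^(2/3) × 0.0013^(1/2) = 38.10 ft³/s

38.1 ft³/s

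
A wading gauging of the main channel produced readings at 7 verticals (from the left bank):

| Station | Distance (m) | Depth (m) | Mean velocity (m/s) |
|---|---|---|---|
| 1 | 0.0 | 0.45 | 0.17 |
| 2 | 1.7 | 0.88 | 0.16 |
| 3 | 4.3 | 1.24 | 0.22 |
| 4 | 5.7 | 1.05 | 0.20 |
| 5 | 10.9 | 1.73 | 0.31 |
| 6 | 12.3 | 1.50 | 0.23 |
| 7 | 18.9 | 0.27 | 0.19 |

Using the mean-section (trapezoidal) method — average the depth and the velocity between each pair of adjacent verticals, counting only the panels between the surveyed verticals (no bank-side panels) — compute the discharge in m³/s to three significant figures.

4.73 m³/s

Panel 1-2: Δb = 1.7 m, d̄ = (0.45+0.88)/2 = 0.665, v̄ = (0.17+0.16)/2 = 0.165 → q = 1.7×0.665×0.165 = 0.1865 m³/s
Panel 2-3: Δb = 2.6 m, d̄ = (0.88+1.24)/2 = 1.06, v̄ = (0.16+0.22)/2 = 0.19 → q = 2.6×1.06×0.19 = 0.5236 m³/s
Panel 3-4: Δb = 1.4 m, d̄ = (1.24+1.05)/2 = 1.145, v̄ = (0.22+0.20)/2 = 0.21 → q = 1.4×1.145×0.21 = 0.3366 m³/s
Panel 4-5: Δb = 5.2 m, d̄ = (1.05+1.73)/2 = 1.39, v̄ = (0.20+0.31)/2 = 0.255 → q = 5.2×1.39×0.255 = 1.843 m³/s
Panel 5-6: Δb = 1.4 m, d̄ = (1.73+1.50)/2 = 1.615, v̄ = (0.31+0.23)/2 = 0.27 → q = 1.4×1.615×0.27 = 0.6105 m³/s
Panel 6-7: Δb = 6.6 m, d̄ = (1.50+0.27)/2 = 0.885, v̄ = (0.23+0.19)/2 = 0.21 → q = 6.6×0.885×0.21 = 1.227 m³/s
Q = Σ q = 4.727 m³/s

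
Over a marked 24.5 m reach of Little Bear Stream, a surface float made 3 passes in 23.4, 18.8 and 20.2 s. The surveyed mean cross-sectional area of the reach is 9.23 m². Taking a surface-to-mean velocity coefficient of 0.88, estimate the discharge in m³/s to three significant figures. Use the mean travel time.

t̄ = (23.4 + 18.8 + 20.2) / 3 = 20.8 s
v_surface = L / t̄ = 24.5 / 20.8 = 1.178 m/s
v_mean = 0.88 × 1.178 = 1.037 m/s
Q = A × v_mean = 9.23 × 1.037 = 9.567 m³/s

9.57 m³/s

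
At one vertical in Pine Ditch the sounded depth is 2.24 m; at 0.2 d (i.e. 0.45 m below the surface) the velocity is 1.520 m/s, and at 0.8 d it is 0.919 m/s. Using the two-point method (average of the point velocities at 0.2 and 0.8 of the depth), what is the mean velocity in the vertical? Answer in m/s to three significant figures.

v̄ = (1.520 + 0.919) / 2 = 1.220 m/s

1.22 m/s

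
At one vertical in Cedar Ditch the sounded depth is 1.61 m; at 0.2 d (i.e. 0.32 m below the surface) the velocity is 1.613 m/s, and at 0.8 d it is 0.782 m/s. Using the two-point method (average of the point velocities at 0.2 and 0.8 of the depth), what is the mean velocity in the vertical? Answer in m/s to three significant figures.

v̄ = (1.613 + 0.782) / 2 = 1.198 m/s

1.20 m/s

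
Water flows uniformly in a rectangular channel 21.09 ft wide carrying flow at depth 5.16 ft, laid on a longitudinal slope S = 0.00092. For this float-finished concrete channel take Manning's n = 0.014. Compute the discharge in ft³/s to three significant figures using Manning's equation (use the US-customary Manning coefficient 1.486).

802 ft³/s

A = b·y = 21.09 × 5.16 = 108.8 ft²
P = b + 2y = 21.09 + 2×5.16 = 31.41 ft
R = A/P = 108.8/31.41 = 3.465 ft
Q = (1.486/n)·A·R^(2/3)·S^(1/2) = (1.486/0.014) × 108.8 × 3.465^(2/3) × 0.00092^(1/2) = 802.2 ft³/s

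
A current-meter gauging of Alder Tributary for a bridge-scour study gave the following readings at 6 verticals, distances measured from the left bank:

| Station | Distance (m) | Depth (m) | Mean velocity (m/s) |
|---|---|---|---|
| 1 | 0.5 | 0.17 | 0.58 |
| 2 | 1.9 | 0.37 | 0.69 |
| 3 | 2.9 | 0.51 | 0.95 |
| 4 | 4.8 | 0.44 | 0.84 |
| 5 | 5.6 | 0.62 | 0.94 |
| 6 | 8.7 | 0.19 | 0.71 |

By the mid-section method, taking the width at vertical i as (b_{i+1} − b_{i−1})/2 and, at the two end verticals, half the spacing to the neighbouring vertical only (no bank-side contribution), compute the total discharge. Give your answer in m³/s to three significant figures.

w_1 = (1.9 − 0.5)/2 = 0.7 m; q_1 = 0.58 × 0.17 × 0.7 = 0.06902 m³/s
w_2 = (2.9 − 0.5)/2 = 1.2 m; q_2 = 0.69 × 0.37 × 1.2 = 0.3064 m³/s
w_3 = (4.8 − 1.9)/2 = 1.45 m; q_3 = 0.95 × 0.51 × 1.45 = 0.7025 m³/s
w_4 = (5.6 − 2.9)/2 = 1.35 m; q_4 = 0.84 × 0.44 × 1.35 = 0.4990 m³/s
w_5 = (8.7 − 4.8)/2 = 1.95 m; q_5 = 0.94 × 0.62 × 1.95 = 1.136 m³/s
w_6 = (8.7 − 5.6)/2 = 1.55 m; q_6 = 0.71 × 0.19 × 1.55 = 0.2091 m³/s
Q = Σ qᵢ = 2.922 m³/s

2.92 m³/s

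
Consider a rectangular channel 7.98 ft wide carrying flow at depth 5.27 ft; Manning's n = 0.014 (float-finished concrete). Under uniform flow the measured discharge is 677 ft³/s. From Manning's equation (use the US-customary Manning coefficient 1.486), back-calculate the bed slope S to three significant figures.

0.00771

A = b·y = 7.98 × 5.27 = 42.05 ft²
P = b + 2y = 7.98 + 2×5.27 = 18.52 ft
R = A/P = 42.05/18.52 = 2.271 ft
S = (Q·n / (1.486·A·R^(2/3)))² = (677×0.014 / (1.486×42.05×1.728))² = 0.007707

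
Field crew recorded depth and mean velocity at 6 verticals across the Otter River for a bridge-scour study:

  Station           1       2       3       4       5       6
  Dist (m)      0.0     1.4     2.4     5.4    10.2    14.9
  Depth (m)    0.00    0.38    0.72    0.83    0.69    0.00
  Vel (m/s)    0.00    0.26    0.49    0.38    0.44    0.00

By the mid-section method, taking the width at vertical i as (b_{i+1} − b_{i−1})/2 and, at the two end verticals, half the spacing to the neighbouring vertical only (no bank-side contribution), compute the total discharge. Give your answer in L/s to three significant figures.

3500 L/s

w_2 = (2.4 − 0.0)/2 = 1.2 m; q_2 = 0.26 × 0.38 × 1.2 = 0.1186 m³/s
w_3 = (5.4 − 1.4)/2 = 2 m; q_3 = 0.49 × 0.72 × 2 = 0.7056 m³/s
w_4 = (10.2 − 2.4)/2 = 3.9 m; q_4 = 0.38 × 0.83 × 3.9 = 1.230 m³/s
w_5 = (14.9 − 5.4)/2 = 4.75 m; q_5 = 0.44 × 0.69 × 4.75 = 1.442 m³/s
Stations 1, 6 contribute zero (depth or velocity is 0).
Q = Σ qᵢ = 3.496 m³/s
= 3.496 × 1000 = 3496 L/s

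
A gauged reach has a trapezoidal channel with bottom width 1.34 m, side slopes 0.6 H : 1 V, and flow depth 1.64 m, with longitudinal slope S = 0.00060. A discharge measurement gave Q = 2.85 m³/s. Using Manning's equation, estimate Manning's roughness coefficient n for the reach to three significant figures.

0.0267

A = (b + z·y)·y = (1.34 + 0.6×1.64)×1.64 = 3.811 m²
P = b + 2y√(1+z²) = 1.34 + 2×1.64×√(1+0.6²) = 5.165 m
R = A/P = 3.811/5.165 = 0.7379 m
n = (1/Q)·A·R^(2/3)·S^(1/2) = (1/2.85) × 3.811 × 0.8166 × 0.02449 = 0.02675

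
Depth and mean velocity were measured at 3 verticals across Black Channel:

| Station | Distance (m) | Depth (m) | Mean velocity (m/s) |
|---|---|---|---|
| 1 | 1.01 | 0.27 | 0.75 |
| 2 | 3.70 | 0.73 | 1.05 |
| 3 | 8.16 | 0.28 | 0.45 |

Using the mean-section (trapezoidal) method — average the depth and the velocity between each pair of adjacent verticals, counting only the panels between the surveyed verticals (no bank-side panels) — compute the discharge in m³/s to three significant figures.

Panel 1-2: Δb = 2.69 m, d̄ = (0.27+0.73)/2 = 0.5, v̄ = (0.75+1.05)/2 = 0.9 → q = 2.69×0.5×0.9 = 1.211 m³/s
Panel 2-3: Δb = 4.46 m, d̄ = (0.73+0.28)/2 = 0.505, v̄ = (1.05+0.45)/2 = 0.75 → q = 4.46×0.505×0.75 = 1.689 m³/s
Q = Σ q = 2.900 m³/s

2.90 m³/s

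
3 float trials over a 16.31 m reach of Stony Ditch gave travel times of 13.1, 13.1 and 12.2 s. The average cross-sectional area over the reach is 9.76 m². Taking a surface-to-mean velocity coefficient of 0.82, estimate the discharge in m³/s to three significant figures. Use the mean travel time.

10.2 m³/s

t̄ = (13.1 + 13.1 + 12.2) / 3 = 12.8 s
v_surface = L / t̄ = 16.31 / 12.8 = 1.274 m/s
v_mean = 0.82 × 1.274 = 1.045 m/s
Q = A × v_mean = 9.76 × 1.045 = 10.20 m³/s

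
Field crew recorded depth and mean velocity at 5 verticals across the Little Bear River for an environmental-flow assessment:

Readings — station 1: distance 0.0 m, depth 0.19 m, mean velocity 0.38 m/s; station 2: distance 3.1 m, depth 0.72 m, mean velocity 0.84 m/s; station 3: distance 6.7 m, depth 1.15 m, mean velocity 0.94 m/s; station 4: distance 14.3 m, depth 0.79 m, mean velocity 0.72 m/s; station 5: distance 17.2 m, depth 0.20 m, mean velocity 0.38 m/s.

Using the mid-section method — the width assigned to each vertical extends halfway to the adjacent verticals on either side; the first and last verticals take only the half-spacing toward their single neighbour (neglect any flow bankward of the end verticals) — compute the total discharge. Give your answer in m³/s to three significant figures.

11.3 m³/s

w_1 = (3.1 − 0.0)/2 = 1.55 m; q_1 = 0.38 × 0.19 × 1.55 = 0.1119 m³/s
w_2 = (6.7 − 0.0)/2 = 3.35 m; q_2 = 0.84 × 0.72 × 3.35 = 2.026 m³/s
w_3 = (14.3 − 3.1)/2 = 5.6 m; q_3 = 0.94 × 1.15 × 5.6 = 6.054 m³/s
w_4 = (17.2 − 6.7)/2 = 5.25 m; q_4 = 0.72 × 0.79 × 5.25 = 2.986 m³/s
w_5 = (17.2 − 14.3)/2 = 1.45 m; q_5 = 0.38 × 0.20 × 1.45 = 0.1102 m³/s
Q = Σ qᵢ = 11.29 m³/s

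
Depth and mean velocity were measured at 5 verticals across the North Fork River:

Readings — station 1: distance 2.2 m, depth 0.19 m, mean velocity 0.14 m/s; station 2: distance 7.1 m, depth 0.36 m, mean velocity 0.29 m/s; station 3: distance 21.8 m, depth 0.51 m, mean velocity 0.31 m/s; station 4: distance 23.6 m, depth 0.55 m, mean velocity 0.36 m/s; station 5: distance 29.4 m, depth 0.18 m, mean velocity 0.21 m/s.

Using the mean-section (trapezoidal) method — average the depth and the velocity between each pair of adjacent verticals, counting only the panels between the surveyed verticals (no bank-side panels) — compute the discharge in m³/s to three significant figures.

3.13 m³/s

Panel 1-2: Δb = 4.9 m, d̄ = (0.19+0.36)/2 = 0.275, v̄ = (0.14+0.29)/2 = 0.215 → q = 4.9×0.275×0.215 = 0.2897 m³/s
Panel 2-3: Δb = 14.7 m, d̄ = (0.36+0.51)/2 = 0.435, v̄ = (0.29+0.31)/2 = 0.3 → q = 14.7×0.435×0.3 = 1.918 m³/s
Panel 3-4: Δb = 1.8 m, d̄ = (0.51+0.55)/2 = 0.53, v̄ = (0.31+0.36)/2 = 0.335 → q = 1.8×0.53×0.335 = 0.3196 m³/s
Panel 4-5: Δb = 5.8 m, d̄ = (0.55+0.18)/2 = 0.365, v̄ = (0.36+0.21)/2 = 0.285 → q = 5.8×0.365×0.285 = 0.6033 m³/s
Q = Σ q = 3.131 m³/s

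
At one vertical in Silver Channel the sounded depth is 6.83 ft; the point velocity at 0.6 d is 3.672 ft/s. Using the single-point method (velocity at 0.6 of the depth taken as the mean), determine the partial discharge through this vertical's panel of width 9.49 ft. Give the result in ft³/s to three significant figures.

v̄ = v₀.₆ = 3.672 ft/s
q = v̄ × d × w = 3.672 × 6.83 × 9.49 = 238.0 ft³/s

238 ft³/s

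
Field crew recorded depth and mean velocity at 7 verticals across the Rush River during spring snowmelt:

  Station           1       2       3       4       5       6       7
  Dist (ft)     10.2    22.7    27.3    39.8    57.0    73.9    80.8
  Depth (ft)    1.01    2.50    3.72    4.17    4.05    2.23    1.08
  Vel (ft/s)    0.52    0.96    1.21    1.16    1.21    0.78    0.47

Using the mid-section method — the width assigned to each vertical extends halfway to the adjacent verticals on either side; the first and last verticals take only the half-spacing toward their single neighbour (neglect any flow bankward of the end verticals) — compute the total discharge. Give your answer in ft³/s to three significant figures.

240 ft³/s

w_1 = (22.7 − 10.2)/2 = 6.25 ft; q_1 = 0.52 × 1.01 × 6.25 = 3.283 ft³/s
w_2 = (27.3 − 10.2)/2 = 8.55 ft; q_2 = 0.96 × 2.50 × 8.55 = 20.52 ft³/s
w_3 = (39.8 − 22.7)/2 = 8.55 ft; q_3 = 1.21 × 3.72 × 8.55 = 38.49 ft³/s
w_4 = (57.0 − 27.3)/2 = 14.85 ft; q_4 = 1.16 × 4.17 × 14.85 = 71.83 ft³/s
w_5 = (73.9 − 39.8)/2 = 17.05 ft; q_5 = 1.21 × 4.05 × 17.05 = 83.55 ft³/s
w_6 = (80.8 − 57.0)/2 = 11.9 ft; q_6 = 0.78 × 2.23 × 11.9 = 20.70 ft³/s
w_7 = (80.8 − 73.9)/2 = 3.45 ft; q_7 = 0.47 × 1.08 × 3.45 = 1.751 ft³/s
Q = Σ qᵢ = 240.1 ft³/s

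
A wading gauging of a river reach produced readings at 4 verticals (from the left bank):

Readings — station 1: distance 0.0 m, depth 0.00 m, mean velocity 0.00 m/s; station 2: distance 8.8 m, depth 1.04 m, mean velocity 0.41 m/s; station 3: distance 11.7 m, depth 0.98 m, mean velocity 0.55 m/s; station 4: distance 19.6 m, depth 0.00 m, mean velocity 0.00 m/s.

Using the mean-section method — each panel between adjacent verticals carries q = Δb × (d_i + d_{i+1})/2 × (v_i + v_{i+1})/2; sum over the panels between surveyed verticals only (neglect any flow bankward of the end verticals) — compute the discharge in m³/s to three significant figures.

3.41 m³/s

Panel 1-2: Δb = 8.8 m, d̄ = (0.00+1.04)/2 = 0.52, v̄ = (0.00+0.41)/2 = 0.205 → q = 8.8×0.52×0.205 = 0.9381 m³/s
Panel 2-3: Δb = 2.9 m, d̄ = (1.04+0.98)/2 = 1.01, v̄ = (0.41+0.55)/2 = 0.48 → q = 2.9×1.01×0.48 = 1.406 m³/s
Panel 3-4: Δb = 7.9 m, d̄ = (0.98+0.00)/2 = 0.49, v̄ = (0.55+0.00)/2 = 0.275 → q = 7.9×0.49×0.275 = 1.065 m³/s
Q = Σ q = 3.409 m³/s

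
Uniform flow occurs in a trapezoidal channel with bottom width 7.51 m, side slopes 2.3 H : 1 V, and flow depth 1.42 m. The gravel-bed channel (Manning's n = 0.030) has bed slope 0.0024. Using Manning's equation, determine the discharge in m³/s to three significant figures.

A = (b + z·y)·y = (7.51 + 2.3×1.42)×1.42 = 15.30 m²
P = b + 2y√(1+z²) = 7.51 + 2×1.42×√(1+2.3²) = 14.63 m
R = A/P = 15.30/14.63 = 1.046 m
Q = (1/n)·A·R^(2/3)·S^(1/2) = (1/0.030) × 15.30 × 1.046^(2/3) × 0.0024^(1/2) = 25.74 m³/s

25.7 m³/s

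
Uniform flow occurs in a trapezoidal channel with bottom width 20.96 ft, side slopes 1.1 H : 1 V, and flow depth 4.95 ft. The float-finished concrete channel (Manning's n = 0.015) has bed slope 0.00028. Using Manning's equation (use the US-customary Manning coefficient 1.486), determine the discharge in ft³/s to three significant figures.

515 ft³/s

A = (b + z·y)·y = (20.96 + 1.1×4.95)×4.95 = 130.7 ft²
P = b + 2y√(1+z²) = 20.96 + 2×4.95×√(1+1.1²) = 35.68 ft
R = A/P = 130.7/35.68 = 3.664 ft
Q = (1.486/n)·A·R^(2/3)·S^(1/2) = (1.486/0.015) × 130.7 × 3.664^(2/3) × 0.00028^(1/2) = 514.9 ft³/s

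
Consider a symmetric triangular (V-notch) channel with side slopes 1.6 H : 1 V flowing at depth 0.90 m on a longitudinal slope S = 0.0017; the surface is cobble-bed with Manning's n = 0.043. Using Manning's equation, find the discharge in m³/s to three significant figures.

0.654 m³/s

A = z·y² = 1.6×0.90² = 1.296 m²
P = 2y√(1+z²) = 2×0.90×√(1+1.6²) = 3.396 m
R = A/P = 1.296/3.396 = 0.3816 m
Q = (1/n)·A·R^(2/3)·S^(1/2) = (1/0.043) × 1.296 × 0.3816^(2/3) × 0.0017^(1/2) = 0.6538 m³/s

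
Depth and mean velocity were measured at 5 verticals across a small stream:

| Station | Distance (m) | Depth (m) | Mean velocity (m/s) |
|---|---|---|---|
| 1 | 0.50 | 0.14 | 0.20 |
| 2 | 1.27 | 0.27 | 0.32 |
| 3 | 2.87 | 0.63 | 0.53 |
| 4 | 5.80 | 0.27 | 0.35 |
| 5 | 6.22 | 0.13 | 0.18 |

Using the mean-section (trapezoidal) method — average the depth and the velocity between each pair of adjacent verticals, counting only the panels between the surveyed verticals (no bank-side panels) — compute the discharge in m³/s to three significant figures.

Panel 1-2: Δb = 0.77 m, d̄ = (0.14+0.27)/2 = 0.205, v̄ = (0.20+0.32)/2 = 0.26 → q = 0.77×0.205×0.26 = 0.04104 m³/s
Panel 2-3: Δb = 1.6 m, d̄ = (0.27+0.63)/2 = 0.45, v̄ = (0.32+0.53)/2 = 0.425 → q = 1.6×0.45×0.425 = 0.3060 m³/s
Panel 3-4: Δb = 2.93 m, d̄ = (0.63+0.27)/2 = 0.45, v̄ = (0.53+0.35)/2 = 0.44 → q = 2.93×0.45×0.44 = 0.5801 m³/s
Panel 4-5: Δb = 0.42 m, d̄ = (0.27+0.13)/2 = 0.2, v̄ = (0.35+0.18)/2 = 0.265 → q = 0.42×0.2×0.265 = 0.02226 m³/s
Q = Σ q = 0.9494 m³/s

0.949 m³/s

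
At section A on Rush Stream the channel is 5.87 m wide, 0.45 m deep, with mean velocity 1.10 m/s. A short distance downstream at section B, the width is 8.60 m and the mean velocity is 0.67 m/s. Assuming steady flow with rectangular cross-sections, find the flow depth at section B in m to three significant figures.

0.504 m

Q = A₁V₁ = (5.87×0.45) × 1.10 = 2.906 m³/s
d₂ = Q/(b₂ V₂) = 2.906/(8.60×0.67) = 0.5043 m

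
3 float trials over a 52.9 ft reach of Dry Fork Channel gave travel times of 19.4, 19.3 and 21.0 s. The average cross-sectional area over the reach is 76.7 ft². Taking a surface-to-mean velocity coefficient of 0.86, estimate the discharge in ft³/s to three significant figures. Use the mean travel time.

t̄ = (19.4 + 19.3 + 21.0) / 3 = 19.9 s
v_surface = L / t̄ = 52.9 / 19.9 = 2.658 ft/s
v_mean = 0.86 × 2.658 = 2.286 ft/s
Q = A × v_mean = 76.7 × 2.286 = 175.3 ft³/s

175 ft³/s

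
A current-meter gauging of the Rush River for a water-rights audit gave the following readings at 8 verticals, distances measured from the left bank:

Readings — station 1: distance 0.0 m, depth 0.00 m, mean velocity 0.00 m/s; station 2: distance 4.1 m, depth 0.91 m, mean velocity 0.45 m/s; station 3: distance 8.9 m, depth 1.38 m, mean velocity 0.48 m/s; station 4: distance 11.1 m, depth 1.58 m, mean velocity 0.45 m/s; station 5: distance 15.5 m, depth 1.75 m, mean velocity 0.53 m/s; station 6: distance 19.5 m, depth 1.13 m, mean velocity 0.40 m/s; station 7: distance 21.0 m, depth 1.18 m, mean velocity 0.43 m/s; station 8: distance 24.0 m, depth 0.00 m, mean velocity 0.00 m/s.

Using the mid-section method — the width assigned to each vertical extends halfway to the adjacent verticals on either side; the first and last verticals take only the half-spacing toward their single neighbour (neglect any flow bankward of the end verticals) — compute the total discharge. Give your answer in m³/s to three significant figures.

w_2 = (8.9 − 0.0)/2 = 4.45 m; q_2 = 0.45 × 0.91 × 4.45 = 1.822 m³/s
w_3 = (11.1 − 4.1)/2 = 3.5 m; q_3 = 0.48 × 1.38 × 3.5 = 2.318 m³/s
w_4 = (15.5 − 8.9)/2 = 3.3 m; q_4 = 0.45 × 1.58 × 3.3 = 2.346 m³/s
w_5 = (19.5 − 11.1)/2 = 4.2 m; q_5 = 0.53 × 1.75 × 4.2 = 3.896 m³/s
w_6 = (21.0 − 15.5)/2 = 2.75 m; q_6 = 0.40 × 1.13 × 2.75 = 1.243 m³/s
w_7 = (24.0 − 19.5)/2 = 2.25 m; q_7 = 0.43 × 1.18 × 2.25 = 1.142 m³/s
Stations 1, 8 contribute zero (depth or velocity is 0).
Q = Σ qᵢ = 12.77 m³/s

12.8 m³/s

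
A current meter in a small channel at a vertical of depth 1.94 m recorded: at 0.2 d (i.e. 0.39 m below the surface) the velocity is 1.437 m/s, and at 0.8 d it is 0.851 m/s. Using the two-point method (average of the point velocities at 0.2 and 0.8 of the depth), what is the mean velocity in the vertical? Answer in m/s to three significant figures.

v̄ = (1.437 + 0.851) / 2 = 1.144 m/s

1.14 m/s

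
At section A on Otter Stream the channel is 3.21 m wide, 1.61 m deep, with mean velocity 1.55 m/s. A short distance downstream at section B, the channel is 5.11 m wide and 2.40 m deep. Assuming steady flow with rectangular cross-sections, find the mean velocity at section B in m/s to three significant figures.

Q = A₁V₁ = (3.21×1.61) × 1.55 = 8.011 m³/s
A₂ = 5.11 × 2.40 = 12.26 m²
V₂ = Q/A₂ = 8.011/12.26 = 0.6532 m/s

0.653 m/s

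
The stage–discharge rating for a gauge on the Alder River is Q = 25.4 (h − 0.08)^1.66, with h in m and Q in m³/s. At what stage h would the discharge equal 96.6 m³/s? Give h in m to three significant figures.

h − h₀ = (Q/C)^(1/b) = (96.6/25.4)^(1/1.66) = 2.236 m
h = 0.08 + 2.236 = 2.316 m

2.32 m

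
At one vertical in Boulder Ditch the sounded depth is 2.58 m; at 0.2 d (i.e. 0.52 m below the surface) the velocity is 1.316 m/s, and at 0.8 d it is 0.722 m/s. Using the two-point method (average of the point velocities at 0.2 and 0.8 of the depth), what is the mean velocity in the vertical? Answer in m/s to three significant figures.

1.02 m/s

v̄ = (1.316 + 0.722) / 2 = 1.019 m/s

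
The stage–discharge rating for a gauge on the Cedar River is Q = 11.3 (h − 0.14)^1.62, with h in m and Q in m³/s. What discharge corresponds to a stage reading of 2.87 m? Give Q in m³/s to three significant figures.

57.5 m³/s

Q = 11.3 × (2.87 − 0.14)^1.62 = 11.3 × 2.73^1.62 = 57.50 m³/s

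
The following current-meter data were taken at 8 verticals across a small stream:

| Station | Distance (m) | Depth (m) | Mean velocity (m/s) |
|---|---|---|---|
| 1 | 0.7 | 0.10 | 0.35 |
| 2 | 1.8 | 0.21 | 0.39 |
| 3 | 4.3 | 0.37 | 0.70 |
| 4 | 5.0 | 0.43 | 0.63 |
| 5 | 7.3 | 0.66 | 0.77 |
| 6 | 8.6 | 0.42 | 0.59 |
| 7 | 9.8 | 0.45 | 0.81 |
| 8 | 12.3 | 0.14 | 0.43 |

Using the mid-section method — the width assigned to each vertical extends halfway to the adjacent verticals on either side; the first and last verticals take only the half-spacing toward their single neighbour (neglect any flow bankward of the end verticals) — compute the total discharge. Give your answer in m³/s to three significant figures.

2.96 m³/s

w_1 = (1.8 − 0.7)/2 = 0.55 m; q_1 = 0.35 × 0.10 × 0.55 = 0.01925 m³/s
w_2 = (4.3 − 0.7)/2 = 1.8 m; q_2 = 0.39 × 0.21 × 1.8 = 0.1474 m³/s
w_3 = (5.0 − 1.8)/2 = 1.6 m; q_3 = 0.70 × 0.37 × 1.6 = 0.4144 m³/s
w_4 = (7.3 − 4.3)/2 = 1.5 m; q_4 = 0.63 × 0.43 × 1.5 = 0.4064 m³/s
w_5 = (8.6 − 5.0)/2 = 1.8 m; q_5 = 0.77 × 0.66 × 1.8 = 0.9148 m³/s
w_6 = (9.8 − 7.3)/2 = 1.25 m; q_6 = 0.59 × 0.42 × 1.25 = 0.3098 m³/s
w_7 = (12.3 − 8.6)/2 = 1.85 m; q_7 = 0.81 × 0.45 × 1.85 = 0.6743 m³/s
w_8 = (12.3 − 9.8)/2 = 1.25 m; q_8 = 0.43 × 0.14 × 1.25 = 0.07525 m³/s
Q = Σ qᵢ = 2.962 m³/s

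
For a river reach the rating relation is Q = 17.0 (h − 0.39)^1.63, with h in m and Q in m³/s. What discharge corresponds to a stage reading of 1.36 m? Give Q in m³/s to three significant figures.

16.2 m³/s

Q = 17.0 × (1.36 − 0.39)^1.63 = 17.0 × 0.97^1.63 = 16.18 m³/s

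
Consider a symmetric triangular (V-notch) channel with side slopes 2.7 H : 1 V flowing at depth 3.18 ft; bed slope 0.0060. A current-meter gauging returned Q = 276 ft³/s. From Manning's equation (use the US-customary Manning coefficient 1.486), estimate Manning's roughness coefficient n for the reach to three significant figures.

A = z·y² = 2.7×3.18² = 27.30 ft²
P = 2y√(1+z²) = 2×3.18×√(1+2.7²) = 18.31 ft
R = A/P = 27.30/18.31 = 1.491 ft
n = (1.486/Q)·A·R^(2/3)·S^(1/2) = (1.486/276) × 27.30 × 1.305 × 0.07746 = 0.01486

0.0149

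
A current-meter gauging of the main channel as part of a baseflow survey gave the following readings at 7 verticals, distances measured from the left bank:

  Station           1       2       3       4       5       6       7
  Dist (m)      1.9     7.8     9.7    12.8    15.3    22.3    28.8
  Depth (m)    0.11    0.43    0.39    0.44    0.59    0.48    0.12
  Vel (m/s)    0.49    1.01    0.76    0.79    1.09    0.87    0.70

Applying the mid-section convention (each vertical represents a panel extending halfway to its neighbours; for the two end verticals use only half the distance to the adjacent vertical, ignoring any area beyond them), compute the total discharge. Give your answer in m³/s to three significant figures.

w_1 = (7.8 − 1.9)/2 = 2.95 m; q_1 = 0.49 × 0.11 × 2.95 = 0.1590 m³/s
w_2 = (9.7 − 1.9)/2 = 3.9 m; q_2 = 1.01 × 0.43 × 3.9 = 1.694 m³/s
w_3 = (12.8 − 7.8)/2 = 2.5 m; q_3 = 0.76 × 0.39 × 2.5 = 0.7410 m³/s
w_4 = (15.3 − 9.7)/2 = 2.8 m; q_4 = 0.79 × 0.44 × 2.8 = 0.9733 m³/s
w_5 = (22.3 − 12.8)/2 = 4.75 m; q_5 = 1.09 × 0.59 × 4.75 = 3.055 m³/s
w_6 = (28.8 − 15.3)/2 = 6.75 m; q_6 = 0.87 × 0.48 × 6.75 = 2.819 m³/s
w_7 = (28.8 − 22.3)/2 = 3.25 m; q_7 = 0.70 × 0.12 × 3.25 = 0.2730 m³/s
Q = Σ qᵢ = 9.714 m³/s

9.71 m³/s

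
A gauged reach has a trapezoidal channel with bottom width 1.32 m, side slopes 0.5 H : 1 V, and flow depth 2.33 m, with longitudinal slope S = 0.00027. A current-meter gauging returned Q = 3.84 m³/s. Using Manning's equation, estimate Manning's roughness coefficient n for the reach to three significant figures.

A = (b + z·y)·y = (1.32 + 0.5×2.33)×2.33 = 5.790 m²
P = b + 2y√(1+z²) = 1.32 + 2×2.33×√(1+0.5²) = 6.530 m
R = A/P = 5.790/6.530 = 0.8867 m
n = (1/Q)·A·R^(2/3)·S^(1/2) = (1/3.84) × 5.790 × 0.9229 × 0.01643 = 0.02287

0.0229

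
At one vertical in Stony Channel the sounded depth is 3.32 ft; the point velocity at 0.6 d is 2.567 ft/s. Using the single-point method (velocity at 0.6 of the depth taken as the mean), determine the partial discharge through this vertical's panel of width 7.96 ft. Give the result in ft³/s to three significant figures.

67.8 ft³/s

v̄ = v₀.₆ = 2.567 ft/s
q = v̄ × d × w = 2.567 × 3.32 × 7.96 = 67.84 ft³/s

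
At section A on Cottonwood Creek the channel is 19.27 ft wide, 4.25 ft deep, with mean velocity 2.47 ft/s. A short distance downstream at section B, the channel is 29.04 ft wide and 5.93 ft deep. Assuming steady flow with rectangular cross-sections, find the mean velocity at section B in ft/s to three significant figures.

Q = A₁V₁ = (19.27×4.25) × 2.47 = 202.3 ft³/s
A₂ = 29.04 × 5.93 = 172.2 ft²
V₂ = Q/A₂ = 202.3/172.2 = 1.175 ft/s

1.17 ft/s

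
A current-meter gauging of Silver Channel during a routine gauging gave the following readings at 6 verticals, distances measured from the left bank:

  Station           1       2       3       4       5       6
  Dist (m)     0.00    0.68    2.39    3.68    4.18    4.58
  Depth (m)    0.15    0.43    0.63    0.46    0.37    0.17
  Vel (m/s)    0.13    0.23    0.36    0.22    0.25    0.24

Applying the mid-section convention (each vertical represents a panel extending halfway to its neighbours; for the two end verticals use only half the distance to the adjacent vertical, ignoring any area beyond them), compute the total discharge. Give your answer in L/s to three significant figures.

w_1 = (0.68 − 0.00)/2 = 0.34 m; q_1 = 0.13 × 0.15 × 0.34 = 0.006630 m³/s
w_2 = (2.39 − 0.00)/2 = 1.195 m; q_2 = 0.23 × 0.43 × 1.195 = 0.1182 m³/s
w_3 = (3.68 − 0.68)/2 = 1.5 m; q_3 = 0.36 × 0.63 × 1.5 = 0.3402 m³/s
w_4 = (4.18 − 2.39)/2 = 0.895 m; q_4 = 0.22 × 0.46 × 0.895 = 0.09057 m³/s
w_5 = (4.58 − 3.68)/2 = 0.45 m; q_5 = 0.25 × 0.37 × 0.45 = 0.04163 m³/s
w_6 = (4.58 − 4.18)/2 = 0.2 m; q_6 = 0.24 × 0.17 × 0.2 = 0.008160 m³/s
Q = Σ qᵢ = 0.6054 m³/s
= 0.6054 × 1000 = 605.4 L/s

605 L/s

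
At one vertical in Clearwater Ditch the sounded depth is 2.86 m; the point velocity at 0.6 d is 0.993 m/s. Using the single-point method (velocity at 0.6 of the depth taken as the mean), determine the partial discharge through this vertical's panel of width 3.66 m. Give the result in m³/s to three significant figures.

v̄ = v₀.₆ = 0.993 m/s
q = v̄ × d × w = 0.9930 × 2.86 × 3.66 = 10.39 m³/s

10.4 m³/s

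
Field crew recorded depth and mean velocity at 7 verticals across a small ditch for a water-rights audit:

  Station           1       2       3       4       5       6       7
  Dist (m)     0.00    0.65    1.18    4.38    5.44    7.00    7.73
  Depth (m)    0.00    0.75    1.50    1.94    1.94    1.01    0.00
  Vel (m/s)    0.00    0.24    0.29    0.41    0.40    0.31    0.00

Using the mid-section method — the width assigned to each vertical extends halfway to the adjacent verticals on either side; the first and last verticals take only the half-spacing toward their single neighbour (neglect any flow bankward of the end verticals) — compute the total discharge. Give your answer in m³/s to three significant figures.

w_2 = (1.18 − 0.00)/2 = 0.59 m; q_2 = 0.24 × 0.75 × 0.59 = 0.1062 m³/s
w_3 = (4.38 − 0.65)/2 = 1.865 m; q_3 = 0.29 × 1.50 × 1.865 = 0.8113 m³/s
w_4 = (5.44 − 1.18)/2 = 2.13 m; q_4 = 0.41 × 1.94 × 2.13 = 1.694 m³/s
w_5 = (7.00 − 4.38)/2 = 1.31 m; q_5 = 0.40 × 1.94 × 1.31 = 1.017 m³/s
w_6 = (7.73 − 5.44)/2 = 1.145 m; q_6 = 0.31 × 1.01 × 1.145 = 0.3585 m³/s
Stations 1, 7 contribute zero (depth or velocity is 0).
Q = Σ qᵢ = 3.987 m³/s

3.99 m³/s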